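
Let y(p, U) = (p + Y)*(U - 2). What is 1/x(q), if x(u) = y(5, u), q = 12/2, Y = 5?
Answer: 1/40 ≈ 0.025000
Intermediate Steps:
y(p, U) = (-2 + U)*(5 + p) (y(p, U) = (p + 5)*(U - 2) = (5 + p)*(-2 + U) = (-2 + U)*(5 + p))
q = 6 (q = 12*(1/2) = 6)
x(u) = -20 + 10*u (x(u) = -10 - 2*5 + 5*u + u*5 = -10 - 10 + 5*u + 5*u = -20 + 10*u)
1/x(q) = 1/(-20 + 10*6) = 1/(-20 + 60) = 1/40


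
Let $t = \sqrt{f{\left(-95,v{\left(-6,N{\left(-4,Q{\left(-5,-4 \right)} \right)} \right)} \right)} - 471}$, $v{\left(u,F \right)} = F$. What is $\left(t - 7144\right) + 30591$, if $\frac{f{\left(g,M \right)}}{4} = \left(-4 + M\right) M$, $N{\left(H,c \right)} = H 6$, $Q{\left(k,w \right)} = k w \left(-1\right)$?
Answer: $23447 + \sqrt{2217} \approx 23494.0$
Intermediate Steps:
$Q{\left(k,w \right)} = - k w$
$N{\left(H,c \right)} = 6 H$
$f{\left(g,M \right)} = 4 M \left(-4 + M\right)$ ($f{\left(g,M \right)} = 4 \left(-4 + M\right) M = 4 M \left(-4 + M\right)$)
$t = \sqrt{2217}$ ($t = \sqrt{4 \cdot 6 \left(-4\right) \left(-4 + 6 \left(-4\right)\right) - 471} = \sqrt{4 \left(-24\right) \left(-4 - 24\right) - 471} = \sqrt{4 \left(-24\right) \left(-28\right) - 471} = \sqrt{2688 - 471} = \sqrt{2217} \approx 47.085$)
$\left(t - 7144\right) + 30591 = \left(\sqrt{2217} - 7144\right) + 30591 = \left(-7144 + \sqrt{2217}\right) + 30591 = 23447 + \sqrt{2217}$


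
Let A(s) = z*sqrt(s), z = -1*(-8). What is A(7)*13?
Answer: 104*sqrt(7) ≈ 275.16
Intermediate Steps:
z = 8
A(s) = 8*sqrt(s)
A(7)*13 = (8*sqrt(7))*13 = 104*sqrt(7)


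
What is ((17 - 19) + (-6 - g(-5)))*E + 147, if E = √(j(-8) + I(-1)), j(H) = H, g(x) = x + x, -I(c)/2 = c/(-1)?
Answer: 147 + 2*I*√10 ≈ 147.0 + 6.3246*I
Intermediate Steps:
I(c) = 2*c (I(c) = -2*c/(-1) = -2*c*(-1) = -(-2)*c = 2*c)
g(x) = 2*x
E = I*√10 (E = √(-8 + 2*(-1)) = √(-8 - 2) = √(-10) = I*√10 ≈ 3.1623*I)
((17 - 19) + (-6 - g(-5)))*E + 147 = ((17 - 19) + (-6 - 2*(-5)))*(I*√10) + 147 = (-2 + (-6 - 1*(-10)))*(I*√10) + 147 = (-2 + (-6 + 10))*(I*√10) + 147 = (-2 + 4)*(I*√10) + 147 = 2*(I*√10) + 147 = 2*I*√10 + 147 = 147 + 2*I*√10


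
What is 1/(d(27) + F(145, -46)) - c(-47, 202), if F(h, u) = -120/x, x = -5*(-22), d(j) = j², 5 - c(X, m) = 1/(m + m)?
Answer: -16161689/3234828 ≈ -4.9961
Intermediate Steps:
c(X, m) = 5 - 1/(2*m) (c(X, m) = 5 - 1/(m + m) = 5 - 1/(2*m))
x = 110
F(h, u) = -12/11 (F(h, u) = -120/110 = -120*1/110 = -12/11)
1/(d(27) + F(145, -46)) - c(-47, 202) = 1/(27² - 12/11) - (5 - ½/202) = 1/(729 - 12/11) - (5 - ½*1/202) = 1/(8007/11) - (5 - 1/404) = 11/8007 - 1*2019/404 = 11/8007 - 2019/404 = -16161689/3234828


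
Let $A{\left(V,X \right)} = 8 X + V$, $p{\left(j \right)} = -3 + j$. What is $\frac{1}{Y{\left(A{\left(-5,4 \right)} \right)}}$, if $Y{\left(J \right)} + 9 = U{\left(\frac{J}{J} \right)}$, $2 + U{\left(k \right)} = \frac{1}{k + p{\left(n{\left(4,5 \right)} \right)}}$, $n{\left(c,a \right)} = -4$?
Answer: $- \frac{6}{67} \approx -0.089552$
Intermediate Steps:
$A{\left(V,X \right)} = V + 8 X$
$U{\left(k \right)} = -2 + \frac{1}{-7 + k}$ ($U{\left(k \right)} = -2 + \frac{1}{k - 7} = -2 + \frac{1}{-7 + k}$)
$Y{\left(J \right)} = - \frac{67}{6}$ ($Y{\left(J \right)} = -9 + \frac{15 - 2 \frac{J}{J}}{-7 + \frac{J}{J}} = -9 + \frac{15 - 2}{-7 + 1} = -9 + \frac{15 - 2}{-6} = -9 - \frac{13}{6} = - \frac{67}{6}$)
$\frac{1}{Y{\left(A{\left(-5,4 \right)} \right)}} = \frac{1}{- \frac{67}{6}} = - \frac{6}{67}$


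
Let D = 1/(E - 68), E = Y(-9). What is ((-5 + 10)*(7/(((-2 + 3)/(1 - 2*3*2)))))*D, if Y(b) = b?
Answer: 5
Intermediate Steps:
E = -9
D = -1/77 (D = 1/(-9 - 68) = 1/(-77) = -1/77 ≈ -0.012987)
((-5 + 10)*(7/(((-2 + 3)/(1 - 2*3*2)))))*D = ((-5 + 10)*(7/(((-2 + 3)/(1 - 2*3*2)))))*(-1/77) = (5*(7/((1/(1 - 6*2)))))*(-1/77) = (5*(7/((1/(1 - 12)))))*(-1/77) = (5*(7/((1/(-11)))))*(-1/77) = (5*(7/((1*(-1/11)))))*(-1/77) = (5*(7/(-1/11)))*(-1/77) = (5*(7*(-11)))*(-1/77) = (5*(-77))*(-1/77) = -385*(-1/77) = 5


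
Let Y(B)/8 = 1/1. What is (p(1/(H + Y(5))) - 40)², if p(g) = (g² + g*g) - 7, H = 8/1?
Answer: 36180225/16384 ≈ 2208.3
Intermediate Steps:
Y(B) = 8 (Y(B) = 8/1 = 8*1 = 8)
H = 8 (H = 8*1 = 8)
p(g) = -7 + 2*g² (p(g) = (g² + g²) - 7 = 2*g² - 7 = -7 + 2*g²)
(p(1/(H + Y(5))) - 40)² = ((-7 + 2*(1/(8 + 8))²) - 40)² = ((-7 + 2*(1/16)²) - 40)² = ((-7 + 2*(1/256)) - 40)² = ((-7 + 1/128) - 40)² = (-895/128 - 40)² = (-6015/128)² = 36180225/16384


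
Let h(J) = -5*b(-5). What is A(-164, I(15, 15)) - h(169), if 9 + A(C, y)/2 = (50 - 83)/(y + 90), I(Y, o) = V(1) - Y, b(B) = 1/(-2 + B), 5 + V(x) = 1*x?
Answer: -9763/497 ≈ -19.644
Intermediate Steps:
V(x) = -5 + x (V(x) = -5 + 1*x = -5 + x)
h(J) = 5/7 (h(J) = -5/(-2 - 5) = -5/(-7) = -5*(-1/7) = 5/7)
I(Y, o) = -4 - Y (I(Y, o) = (-5 + 1) - Y = -4 - Y)
A(C, y) = -18 - 66/(90 + y) (A(C, y) = -18 + 2*((50 - 83)/(y + 90)) = -18 + 2*(-33/(90 + y)) = -18 - 66/(90 + y))
A(-164, I(15, 15)) - h(169) = 6*(-281 - 3*(-4 - 1*15))/(90 + (-4 - 1*15)) - 1*5/7 = 6*(-281 - 3*(-4 - 15))/(90 + (-4 - 15)) - 5/7 = 6*(-281 - 3*(-19))/(90 - 19) - 5/7 = 6*(-281 + 57)/71 - 5/7 = 6*(1/71)*(-224) - 5/7 = -1344/71 - 5/7 = -9763/497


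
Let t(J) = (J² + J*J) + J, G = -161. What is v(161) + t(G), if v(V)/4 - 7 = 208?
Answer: 52541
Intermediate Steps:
v(V) = 860 (v(V) = 28 + 4*208 = 28 + 832 = 860)
t(J) = J + 2*J² (t(J) = (J² + J²) + J = 2*J² + J = J + 2*J²)
v(161) + t(G) = 860 - 161*(1 + 2*(-161)) = 860 - 161*(1 - 322) = 860 - 161*(-321) = 860 + 51681 = 52541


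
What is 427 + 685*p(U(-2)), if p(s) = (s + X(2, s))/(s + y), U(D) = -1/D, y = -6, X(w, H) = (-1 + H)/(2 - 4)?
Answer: 7339/22 ≈ 333.59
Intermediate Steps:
X(w, H) = 1/2 - H/2 (X(w, H) = (-1 + H)/(-2) = (-1 + H)*(-1/2) = 1/2 - H/2)
p(s) = (1/2 + s/2)/(-6 + s) (p(s) = (s + (1/2 - s/2))/(s - 6) = (1/2 + s/2)/(-6 + s))
427 + 685*p(U(-2)) = 427 + 685*((1 - 1/(-2))/(2*(-6 - 1/(-2)))) = 427 + 685*((1 - 1*(-1/2))/(2*(-6 - 1*(-1/2)))) = 427 + 685*((1 + 1/2)/(2*(-6 + 1/2))) = 427 + 685*((1/2)*(3/2)/(-11/2)) = 427 + 685*((1/2)*(-2/11)*(3/2)) = 427 + 685*(-3/22) = 427 - 2055/22 = 7339/22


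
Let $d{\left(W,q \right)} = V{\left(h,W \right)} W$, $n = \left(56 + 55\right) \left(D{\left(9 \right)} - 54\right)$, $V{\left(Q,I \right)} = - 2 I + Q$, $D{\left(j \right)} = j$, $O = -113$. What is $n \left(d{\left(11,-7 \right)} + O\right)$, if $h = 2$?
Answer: $1663335$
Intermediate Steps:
$V{\left(Q,I \right)} = Q - 2 I$
$n = -4995$ ($n = \left(56 + 55\right) \left(9 - 54\right) = 111 \left(-45\right) = -4995$)
$d{\left(W,q \right)} = W \left(2 - 2 W\right)$ ($d{\left(W,q \right)} = \left(2 - 2 W\right) W = W \left(2 - 2 W\right)$)
$n \left(d{\left(11,-7 \right)} + O\right) = - 4995 \left(2 \cdot 11 \left(1 - 11\right) - 113\right) = - 4995 \left(2 \cdot 11 \left(-10\right) - 113\right) = - 4995 \left(-220 - 113\right) = \left(-4995\right) \left(-333\right) = 1663335$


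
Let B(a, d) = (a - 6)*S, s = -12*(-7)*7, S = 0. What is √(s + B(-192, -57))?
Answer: 14*√3 ≈ 24.249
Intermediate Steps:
s = 588 (s = 84*7 = 588)
B(a, d) = 0 (B(a, d) = (a - 6)*0 = (-6 + a)*0 = 0)
√(s + B(-192, -57)) = √(588 + 0) = √588 = 14*√3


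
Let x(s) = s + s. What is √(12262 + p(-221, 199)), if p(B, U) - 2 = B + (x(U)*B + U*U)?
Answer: I*√36314 ≈ 190.56*I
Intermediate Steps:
x(s) = 2*s
p(B, U) = 2 + B + U² + 2*B*U (p(B, U) = 2 + (B + ((2*U)*B + U*U)) = 2 + (B + (2*B*U + U²)) = 2 + (B + (U² + 2*B*U)) = 2 + (B + U² + 2*B*U) = 2 + B + U² + 2*B*U)
√(12262 + p(-221, 199)) = √(12262 + (2 - 221 + 199² + 2*(-221)*199)) = √(12262 + (2 - 221 + 39601 - 87958)) = √(12262 - 48576) = √(-36314) = I*√36314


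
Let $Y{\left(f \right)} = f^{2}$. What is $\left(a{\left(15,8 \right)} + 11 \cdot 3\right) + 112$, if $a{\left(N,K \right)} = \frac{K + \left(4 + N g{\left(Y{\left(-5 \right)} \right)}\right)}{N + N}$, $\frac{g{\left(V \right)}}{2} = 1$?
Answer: $\frac{732}{5} \approx 146.4$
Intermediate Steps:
$g{\left(V \right)} = 2$ ($g{\left(V \right)} = 2 \cdot 1 = 2$)
$a{\left(N,K \right)} = \frac{4 + K + 2 N}{2 N}$ ($a{\left(N,K \right)} = \frac{K + \left(4 + N 2\right)}{N + N} = \frac{K + \left(4 + 2 N\right)}{2 N} = \left(4 + K + 2 N\right) \frac{1}{2 N} = \frac{4 + K + 2 N}{2 N}$)
$\left(a{\left(15,8 \right)} + 11 \cdot 3\right) + 112 = \left(\frac{2 + 15 + \frac{1}{2} \cdot 8}{15} + 11 \cdot 3\right) + 112 = \left(\frac{2 + 15 + 4}{15} + 33\right) + 112 = \left(\frac{1}{15} \cdot 21 + 33\right) + 112 = \left(\frac{7}{5} + 33\right) + 112 = \frac{172}{5} + 112 = \frac{732}{5}$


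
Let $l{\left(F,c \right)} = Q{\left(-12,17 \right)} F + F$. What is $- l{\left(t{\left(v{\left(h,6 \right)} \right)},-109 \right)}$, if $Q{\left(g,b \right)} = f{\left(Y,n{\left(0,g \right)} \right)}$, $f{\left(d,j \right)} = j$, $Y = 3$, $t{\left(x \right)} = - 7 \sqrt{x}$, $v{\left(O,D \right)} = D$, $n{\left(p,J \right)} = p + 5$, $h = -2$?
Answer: $42 \sqrt{6} \approx 102.88$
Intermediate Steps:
$n{\left(p,J \right)} = 5 + p$
$Q{\left(g,b \right)} = 5$ ($Q{\left(g,b \right)} = 5 + 0 = 5$)
$l{\left(F,c \right)} = 6 F$ ($l{\left(F,c \right)} = 5 F + F = 6 F$)
$- l{\left(t{\left(v{\left(h,6 \right)} \right)},-109 \right)} = - 6 \left(- 7 \sqrt{6}\right) = - \left(-42\right) \sqrt{6} = 42 \sqrt{6}$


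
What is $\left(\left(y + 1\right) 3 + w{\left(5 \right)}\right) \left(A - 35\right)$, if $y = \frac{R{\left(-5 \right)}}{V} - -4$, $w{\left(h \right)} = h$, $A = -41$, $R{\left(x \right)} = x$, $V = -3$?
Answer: $-1900$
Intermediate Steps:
$y = \frac{17}{3}$ ($y = - \frac{5}{-3} - -4 = \left(-5\right) \left(- \frac{1}{3}\right) + 4 = \frac{5}{3} + 4 = \frac{17}{3} \approx 5.6667$)
$\left(\left(y + 1\right) 3 + w{\left(5 \right)}\right) \left(A - 35\right) = \left(\left(\frac{17}{3} + 1\right) 3 + 5\right) \left(-41 - 35\right) = \left(\frac{20}{3} \cdot 3 + 5\right) \left(-76\right) = \left(20 + 5\right) \left(-76\right) = 25 \left(-76\right) = -1900$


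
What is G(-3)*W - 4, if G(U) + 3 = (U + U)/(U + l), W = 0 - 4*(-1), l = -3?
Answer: -12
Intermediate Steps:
W = 4 (W = 0 + 4 = 4)
G(U) = -3 + 2*U/(-3 + U) (G(U) = -3 + (U + U)/(U - 3) = -3 + (2*U)/(-3 + U) = -3 + 2*U/(-3 + U))
G(-3)*W - 4 = ((9 - 1*(-3))/(-3 - 3))*4 - 4 = ((9 + 3)/(-6))*4 - 4 = -1/6*12*4 - 4 = -2*4 - 4 = -8 - 4 = -12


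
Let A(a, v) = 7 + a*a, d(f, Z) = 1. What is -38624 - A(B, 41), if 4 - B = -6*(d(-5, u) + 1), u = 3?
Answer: -38887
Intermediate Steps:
B = 16 (B = 4 - (-6)*(1 + 1) = 4 - (-6)*2 = 4 - 1*(-12) = 4 + 12 = 16)
A(a, v) = 7 + a**2
-38624 - A(B, 41) = -38624 - (7 + 16**2) = -38624 - (7 + 256) = -38624 - 1*263 = -38624 - 263 = -38887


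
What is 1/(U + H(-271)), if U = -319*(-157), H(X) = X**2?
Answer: 1/123524 ≈ 8.0956e-6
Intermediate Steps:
U = 50083
1/(U + H(-271)) = 1/(50083 + (-271)**2) = 1/(50083 + 73441) = 1/123524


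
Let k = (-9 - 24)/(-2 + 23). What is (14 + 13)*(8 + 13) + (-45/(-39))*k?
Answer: 51432/91 ≈ 565.19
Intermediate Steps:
k = -11/7 (k = -33/21 = -33*1/21 = -11/7 ≈ -1.5714)
(14 + 13)*(8 + 13) + (-45/(-39))*k = (14 + 13)*(8 + 13) - 45/(-39)*(-11/7) = 27*21 - 45*(-1/39)*(-11/7) = 567 + (15/13)*(-11/7) = 567 - 165/91 = 51432/91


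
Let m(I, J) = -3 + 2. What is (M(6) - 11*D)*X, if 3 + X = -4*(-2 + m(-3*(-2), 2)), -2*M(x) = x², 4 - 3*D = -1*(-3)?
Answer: -195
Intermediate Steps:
m(I, J) = -1
D = ⅓ (D = 4/3 - (-1)*(-3)/3 = 4/3 - ⅓*3 = 4/3 - 1 = ⅓ ≈ 0.33333)
M(x) = -x²/2
X = 9 (X = -3 - 4*(-2 - 1) = -3 - 4*(-3) = -3 + 12 = 9)
(M(6) - 11*D)*X = (-½*6² - 11*⅓)*9 = (-½*36 - 11/3)*9 = (-18 - 11/3)*9 = -65/3*9 = -195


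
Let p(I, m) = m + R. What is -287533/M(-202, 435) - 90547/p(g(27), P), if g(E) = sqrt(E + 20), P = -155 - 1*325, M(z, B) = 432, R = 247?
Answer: -27878885/100656 ≈ -276.97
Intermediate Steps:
P = -480 (P = -155 - 325 = -480)
g(E) = sqrt(20 + E)
p(I, m) = 247 + m (p(I, m) = m + 247 = 247 + m)
-287533/M(-202, 435) - 90547/p(g(27), P) = -287533/432 - 90547/(247 - 480) = -287533*1/432 - 90547/(-233) = -287533/432 - 90547*(-1/233) = -287533/432 + 90547/233 = -27878885/100656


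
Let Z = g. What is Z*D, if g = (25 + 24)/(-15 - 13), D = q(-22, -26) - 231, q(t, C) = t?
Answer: 1771/4 ≈ 442.75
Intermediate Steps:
D = -253 (D = -22 - 231 = -253)
g = -7/4 (g = 49/(-28) = 49*(-1/28) = -7/4 ≈ -1.7500)
Z = -7/4 ≈ -1.7500
Z*D = -7/4*(-253) = 1771/4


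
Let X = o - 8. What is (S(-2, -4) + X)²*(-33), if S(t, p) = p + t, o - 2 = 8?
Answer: -528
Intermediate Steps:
o = 10 (o = 2 + 8 = 10)
X = 2 (X = 10 - 8 = 2)
(S(-2, -4) + X)²*(-33) = ((-4 - 2) + 2)²*(-33) = (-6 + 2)²*(-33) = (-4)²*(-33) = 16*(-33) = -528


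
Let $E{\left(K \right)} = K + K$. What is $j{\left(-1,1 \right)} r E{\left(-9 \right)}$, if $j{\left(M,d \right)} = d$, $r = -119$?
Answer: $2142$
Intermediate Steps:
$E{\left(K \right)} = 2 K$
$j{\left(-1,1 \right)} r E{\left(-9 \right)} = 1 \left(-119\right) 2 \left(-9\right) = \left(-119\right) \left(-18\right) = 2142$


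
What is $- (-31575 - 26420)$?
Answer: $57995$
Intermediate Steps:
$- (-31575 - 26420) = \left(-1\right) \left(-57995\right) = 57995$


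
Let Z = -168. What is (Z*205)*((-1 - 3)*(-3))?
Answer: -413280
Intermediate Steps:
(Z*205)*((-1 - 3)*(-3)) = (-168*205)*((-1 - 3)*(-3)) = -(-137760)*(-3) = -34440*12 = -413280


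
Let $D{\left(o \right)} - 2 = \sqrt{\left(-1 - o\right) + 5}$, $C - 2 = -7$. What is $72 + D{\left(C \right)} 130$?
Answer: $722$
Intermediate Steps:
$C = -5$ ($C = 2 - 7 = -5$)
$D{\left(o \right)} = 2 + \sqrt{4 - o}$ ($D{\left(o \right)} = 2 + \sqrt{\left(-1 - o\right) + 5} = 2 + \sqrt{4 - o}$)
$72 + D{\left(C \right)} 130 = 72 + \left(2 + \sqrt{4 - -5}\right) 130 = 72 + \left(2 + \sqrt{4 + 5}\right) 130 = 72 + \left(2 + \sqrt{9}\right) 130 = 72 + \left(2 + 3\right) 130 = 72 + 5 \cdot 130 = 72 + 650 = 722$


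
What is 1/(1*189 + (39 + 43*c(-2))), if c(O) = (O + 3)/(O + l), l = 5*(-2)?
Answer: 12/2693 ≈ 0.0044560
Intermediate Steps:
l = -10
c(O) = (3 + O)/(-10 + O) (c(O) = (O + 3)/(O - 10) = (3 + O)/(-10 + O))
1/(1*189 + (39 + 43*c(-2))) = 1/(1*189 + (39 + 43*((3 - 2)/(-10 - 2)))) = 1/(189 + (39 + 43*(1/(-12)))) = 1/(189 + (39 + 43*(-1/12*1))) = 1/(189 + (39 + 43*(-1/12))) = 1/(189 + (39 - 43/12)) = 1/(189 + 425/12) = 1/(2693/12) = 12/2693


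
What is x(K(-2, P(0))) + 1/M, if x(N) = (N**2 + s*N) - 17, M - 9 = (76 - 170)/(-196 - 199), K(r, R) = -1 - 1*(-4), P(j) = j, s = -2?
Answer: -50691/3649 ≈ -13.892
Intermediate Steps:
K(r, R) = 3 (K(r, R) = -1 + 4 = 3)
M = 3649/395 (M = 9 + (76 - 170)/(-196 - 199) = 9 - 94/(-395) = 9 - 94*(-1/395) = 9 + 94/395 = 3649/395 ≈ 9.2380)
x(N) = -17 + N**2 - 2*N (x(N) = (N**2 - 2*N) - 17 = -17 + N**2 - 2*N)
x(K(-2, P(0))) + 1/M = (-17 + 3**2 - 2*3) + 1/(3649/395) = (-17 + 9 - 6) + 395/3649 = -14 + 395/3649 = -50691/3649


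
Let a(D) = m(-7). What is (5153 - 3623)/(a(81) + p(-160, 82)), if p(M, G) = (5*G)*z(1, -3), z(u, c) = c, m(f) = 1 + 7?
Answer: -765/611 ≈ -1.2520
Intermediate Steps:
m(f) = 8
a(D) = 8
p(M, G) = -15*G (p(M, G) = (5*G)*(-3) = -15*G)
(5153 - 3623)/(a(81) + p(-160, 82)) = (5153 - 3623)/(8 - 15*82) = 1530/(8 - 1230) = 1530/(-1222) = 1530*(-1/1222) = -765/611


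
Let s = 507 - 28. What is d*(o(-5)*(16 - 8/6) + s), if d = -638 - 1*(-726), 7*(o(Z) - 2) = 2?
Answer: 947144/21 ≈ 45102.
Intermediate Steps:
s = 479
o(Z) = 16/7 (o(Z) = 2 + (⅐)*2 = 2 + 2/7 = 16/7)
d = 88 (d = -638 + 726 = 88)
d*(o(-5)*(16 - 8/6) + s) = 88*(16*(16 - 8/6)/7 + 479) = 88*(16*(16 - 8*⅙)/7 + 479) = 88*(16*(16 - 4/3)/7 + 479) = 88*((16/7)*(44/3) + 479) = 88*(704/21 + 479) = 88*(10763/21) = 947144/21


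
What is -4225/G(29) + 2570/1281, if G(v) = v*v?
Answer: -3250855/1077321 ≈ -3.0175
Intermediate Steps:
G(v) = v²
-4225/G(29) + 2570/1281 = -4225/(29²) + 2570/1281 = -4225/841 + 2570*(1/1281) = -4225*1/841 + 2570/1281 = -4225/841 + 2570/1281 = -3250855/1077321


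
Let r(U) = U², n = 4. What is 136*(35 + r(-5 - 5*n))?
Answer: 89760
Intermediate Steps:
136*(35 + r(-5 - 5*n)) = 136*(35 + (-5 - 5*4)²) = 136*(35 + (-5 - 20)²) = 136*(35 + (-25)²) = 136*(35 + 625) = 136*660 = 89760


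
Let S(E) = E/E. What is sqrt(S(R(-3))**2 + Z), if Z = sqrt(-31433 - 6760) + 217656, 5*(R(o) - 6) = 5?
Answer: sqrt(217657 + I*sqrt(38193)) ≈ 466.54 + 0.209*I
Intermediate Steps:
R(o) = 7 (R(o) = 6 + (1/5)*5 = 6 + 1 = 7)
S(E) = 1
Z = 217656 + I*sqrt(38193) (Z = sqrt(-38193) + 217656 = I*sqrt(38193) + 217656 = 217656 + I*sqrt(38193) ≈ 2.1766e+5 + 195.43*I)
sqrt(S(R(-3))**2 + Z) = sqrt(1**2 + (217656 + I*sqrt(38193))) = sqrt(1 + (217656 + I*sqrt(38193))) = sqrt(217657 + I*sqrt(38193))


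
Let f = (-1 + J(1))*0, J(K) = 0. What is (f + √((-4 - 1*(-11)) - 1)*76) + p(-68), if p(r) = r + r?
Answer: -136 + 76*√6 ≈ 50.161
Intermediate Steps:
f = 0 (f = (-1 + 0)*0 = -1*0 = 0)
p(r) = 2*r
(f + √((-4 - 1*(-11)) - 1)*76) + p(-68) = (0 + √((-4 - 1*(-11)) - 1)*76) + 2*(-68) = (0 + √((-4 + 11) - 1)*76) - 136 = (0 + √(7 - 1)*76) - 136 = (0 + √6*76) - 136 = (0 + 76*√6) - 136 = 76*√6 - 136 = -136 + 76*√6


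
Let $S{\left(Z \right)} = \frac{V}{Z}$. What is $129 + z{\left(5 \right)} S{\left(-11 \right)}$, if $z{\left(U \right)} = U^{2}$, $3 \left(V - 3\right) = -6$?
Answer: $\frac{1394}{11} \approx 126.73$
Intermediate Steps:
$V = 1$ ($V = 3 + \frac{1}{3} \left(-6\right) = 3 - 2 = 1$)
$S{\left(Z \right)} = \frac{1}{Z}$ ($S{\left(Z \right)} = 1 \frac{1}{Z} = \frac{1}{Z}$)
$129 + z{\left(5 \right)} S{\left(-11 \right)} = 129 + \frac{5^{2}}{-11} = 129 + 25 \left(- \frac{1}{11}\right) = 129 - \frac{25}{11} = \frac{1394}{11}$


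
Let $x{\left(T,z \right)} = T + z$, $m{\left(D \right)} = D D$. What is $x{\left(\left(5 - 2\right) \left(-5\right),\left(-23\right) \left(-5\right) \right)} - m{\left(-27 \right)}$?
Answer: $-629$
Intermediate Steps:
$m{\left(D \right)} = D^{2}$
$x{\left(\left(5 - 2\right) \left(-5\right),\left(-23\right) \left(-5\right) \right)} - m{\left(-27 \right)} = \left(\left(5 - 2\right) \left(-5\right) - -115\right) - \left(-27\right)^{2} = \left(\left(5 - 2\right) \left(-5\right) + 115\right) - 729 = \left(3 \left(-5\right) + 115\right) - 729 = \left(-15 + 115\right) - 729 = 100 - 729 = -629$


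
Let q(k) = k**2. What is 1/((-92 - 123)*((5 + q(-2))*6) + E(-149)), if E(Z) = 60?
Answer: -1/11550 ≈ -8.6580e-5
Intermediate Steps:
1/((-92 - 123)*((5 + q(-2))*6) + E(-149)) = 1/((-92 - 123)*((5 + (-2)**2)*6) + 60) = 1/(-215*(5 + 4)*6 + 60) = 1/(-1935*6 + 60) = 1/(-215*54 + 60) = 1/(-11610 + 60) = 1/(-11550) = -1/11550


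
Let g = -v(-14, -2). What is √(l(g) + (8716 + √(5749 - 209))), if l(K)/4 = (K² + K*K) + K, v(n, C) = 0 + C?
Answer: √(8756 + 2*√1385) ≈ 93.970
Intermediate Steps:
v(n, C) = C
g = 2 (g = -1*(-2) = 2)
l(K) = 4*K + 8*K² (l(K) = 4*((K² + K*K) + K) = 4*((K² + K²) + K) = 4*(2*K² + K) = 4*(K + 2*K²) = 4*K + 8*K²)
√(l(g) + (8716 + √(5749 - 209))) = √(4*2*(1 + 2*2) + (8716 + √(5749 - 209))) = √(4*2*(1 + 4) + (8716 + √5540)) = √(4*2*5 + (8716 + 2*√1385)) = √(40 + (8716 + 2*√1385)) = √(8756 + 2*√1385)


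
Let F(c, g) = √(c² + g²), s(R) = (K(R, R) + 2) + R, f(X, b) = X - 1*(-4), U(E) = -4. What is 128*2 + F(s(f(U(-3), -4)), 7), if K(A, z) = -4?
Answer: 256 + √53 ≈ 263.28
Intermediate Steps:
f(X, b) = 4 + X (f(X, b) = X + 4 = 4 + X)
s(R) = -2 + R (s(R) = (-4 + 2) + R = -2 + R)
128*2 + F(s(f(U(-3), -4)), 7) = 128*2 + √((-2 + (4 - 4))² + 7²) = 256 + √((-2 + 0)² + 49) = 256 + √((-2)² + 49) = 256 + √(4 + 49) = 256 + √53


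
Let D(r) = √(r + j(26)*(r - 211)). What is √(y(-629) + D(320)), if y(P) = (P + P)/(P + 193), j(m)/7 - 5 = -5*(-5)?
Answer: √(137122 + 47524*√23210)/218 ≈ 12.459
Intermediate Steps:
j(m) = 210 (j(m) = 35 + 7*(-5*(-5)) = 35 + 7*25 = 35 + 175 = 210)
y(P) = 2*P/(193 + P) (y(P) = (2*P)/(193 + P) = 2*P/(193 + P))
D(r) = √(-44310 + 211*r) (D(r) = √(r + 210*(r - 211)) = √(r + 210*(-211 + r)) = √(r + (-44310 + 210*r)) = √(-44310 + 211*r))
√(y(-629) + D(320)) = √(2*(-629)/(193 - 629) + √(-44310 + 211*320)) = √(2*(-629)/(-436) + √(-44310 + 67520)) = √(2*(-629)*(-1/436) + √23210) = √(629/218 + √23210)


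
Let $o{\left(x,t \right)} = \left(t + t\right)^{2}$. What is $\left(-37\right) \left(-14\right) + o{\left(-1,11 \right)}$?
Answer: $1002$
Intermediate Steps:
$o{\left(x,t \right)} = 4 t^{2}$ ($o{\left(x,t \right)} = \left(2 t\right)^{2} = 4 t^{2}$)
$\left(-37\right) \left(-14\right) + o{\left(-1,11 \right)} = \left(-37\right) \left(-14\right) + 4 \cdot 11^{2} = 518 + 4 \cdot 121 = 518 + 484 = 1002$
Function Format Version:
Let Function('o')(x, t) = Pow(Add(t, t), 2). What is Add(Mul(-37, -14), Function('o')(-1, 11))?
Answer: 1002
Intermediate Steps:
Function('o')(x, t) = Mul(4, Pow(t, 2)) (Function('o')(x, t) = Pow(Mul(2, t), 2) = Mul(4, Pow(t, 2)))
Add(Mul(-37, -14), Function('o')(-1, 11)) = Add(Mul(-37, -14), Mul(4, Pow(11, 2))) = Add(518, Mul(4, 121)) = Add(518, 484) = 1002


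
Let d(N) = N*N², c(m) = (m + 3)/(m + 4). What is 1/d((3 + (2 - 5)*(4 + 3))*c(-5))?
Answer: -1/46656 ≈ -2.1433e-5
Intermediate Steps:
c(m) = (3 + m)/(4 + m)
d(N) = N³
1/d((3 + (2 - 5)*(4 + 3))*c(-5)) = 1/(((3 + (2 - 5)*(4 + 3))*((3 - 5)/(4 - 5)))³) = 1/(((3 - 3*7)*(-2/(-1)))³) = 1/(((3 - 21)*(-1*(-2)))³) = 1/((-18*2)³) = 1/((-36)³) = 1/(-46656) = -1/46656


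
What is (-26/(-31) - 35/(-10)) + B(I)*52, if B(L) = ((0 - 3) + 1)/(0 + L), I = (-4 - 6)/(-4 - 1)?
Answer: -2955/62 ≈ -47.661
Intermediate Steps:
I = 2 (I = -10/(-5) = -10*(-⅕) = 2)
B(L) = -2/L (B(L) = (-3 + 1)/L = -2/L)
(-26/(-31) - 35/(-10)) + B(I)*52 = (-26/(-31) - 35/(-10)) - 2/2*52 = (-26*(-1/31) - 35*(-⅒)) - 2*½*52 = (26/31 + 7/2) - 1*52 = 269/62 - 52 = -2955/62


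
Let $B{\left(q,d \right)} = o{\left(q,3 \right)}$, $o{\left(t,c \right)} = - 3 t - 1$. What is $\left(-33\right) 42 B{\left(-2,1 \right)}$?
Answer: $-6930$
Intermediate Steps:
$o{\left(t,c \right)} = -1 - 3 t$
$B{\left(q,d \right)} = -1 - 3 q$
$\left(-33\right) 42 B{\left(-2,1 \right)} = \left(-33\right) 42 \left(-1 - -6\right) = - 1386 \left(-1 + 6\right) = \left(-1386\right) 5 = -6930$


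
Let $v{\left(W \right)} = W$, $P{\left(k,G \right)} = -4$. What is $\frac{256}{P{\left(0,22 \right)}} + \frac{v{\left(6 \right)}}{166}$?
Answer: $- \frac{5309}{83} \approx -63.964$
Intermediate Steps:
$\frac{256}{P{\left(0,22 \right)}} + \frac{v{\left(6 \right)}}{166} = \frac{256}{-4} + \frac{6}{166} = 256 \left(- \frac{1}{4}\right) + 6 \cdot \frac{1}{166} = -64 + \frac{3}{83} = - \frac{5309}{83}$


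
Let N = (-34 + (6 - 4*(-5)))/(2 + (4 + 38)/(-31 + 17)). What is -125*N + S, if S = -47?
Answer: -1047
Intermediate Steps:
N = 8 (N = (-34 + (6 + 20))/(2 + 42/(-14)) = (-34 + 26)/(2 + 42*(-1/14)) = -8/(2 - 3) = -8/(-1) = -8*(-1) = 8)
-125*N + S = -125*8 - 47 = -1000 - 47 = -1047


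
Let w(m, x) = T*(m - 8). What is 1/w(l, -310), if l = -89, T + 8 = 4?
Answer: 1/388 ≈ 0.0025773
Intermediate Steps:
T = -4 (T = -8 + 4 = -4)
w(m, x) = 32 - 4*m (w(m, x) = -4*(m - 8) = -4*(-8 + m) = 32 - 4*m)
1/w(l, -310) = 1/(32 - 4*(-89)) = 1/(32 + 356) = 1/388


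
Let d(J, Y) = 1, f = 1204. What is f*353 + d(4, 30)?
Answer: 425013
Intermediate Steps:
f*353 + d(4, 30) = 1204*353 + 1 = 425012 + 1 = 425013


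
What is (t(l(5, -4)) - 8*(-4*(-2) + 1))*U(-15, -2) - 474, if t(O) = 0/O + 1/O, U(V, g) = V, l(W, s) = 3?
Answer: 601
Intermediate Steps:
t(O) = 1/O (t(O) = 0 + 1/O = 1/O)
(t(l(5, -4)) - 8*(-4*(-2) + 1))*U(-15, -2) - 474 = (1/3 - 8*(-4*(-2) + 1))*(-15) - 474 = (⅓ - 8*(8 + 1))*(-15) - 474 = (⅓ - 8*9)*(-15) - 474 = (⅓ - 72)*(-15) - 474 = -215/3*(-15) - 474 = 1075 - 474 = 601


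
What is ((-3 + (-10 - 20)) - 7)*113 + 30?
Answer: -4490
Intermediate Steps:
((-3 + (-10 - 20)) - 7)*113 + 30 = ((-3 - 30) - 7)*113 + 30 = (-33 - 7)*113 + 30 = -40*113 + 30 = -4520 + 30 = -4490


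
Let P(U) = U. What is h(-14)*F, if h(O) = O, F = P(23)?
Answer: -322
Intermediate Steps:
F = 23
h(-14)*F = -14*23 = -322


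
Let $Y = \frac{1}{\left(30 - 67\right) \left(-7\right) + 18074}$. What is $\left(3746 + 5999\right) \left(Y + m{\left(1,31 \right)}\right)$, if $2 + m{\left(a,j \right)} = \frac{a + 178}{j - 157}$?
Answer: $- \frac{174601165}{5238} \approx -33334.0$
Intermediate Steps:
$m{\left(a,j \right)} = -2 + \frac{178 + a}{-157 + j}$ ($m{\left(a,j \right)} = -2 + \frac{a + 178}{j - 157} = -2 + \frac{178 + a}{-157 + j}$)
$Y = \frac{1}{18333}$ ($Y = \frac{1}{\left(-37\right) \left(-7\right) + 18074} = \frac{1}{259 + 18074} = \frac{1}{18333} \approx 5.4546 \cdot 10^{-5}$)
$\left(3746 + 5999\right) \left(Y + m{\left(1,31 \right)}\right) = \left(3746 + 5999\right) \left(\frac{1}{18333} + \frac{492 + 1 - 62}{-157 + 31}\right) = 9745 \left(\frac{1}{18333} + \frac{492 + 1 - 62}{-126}\right) = 9745 \left(\frac{1}{18333} - \frac{431}{126}\right) = 9745 \left(- \frac{17917}{5238}\right) = - \frac{174601165}{5238}$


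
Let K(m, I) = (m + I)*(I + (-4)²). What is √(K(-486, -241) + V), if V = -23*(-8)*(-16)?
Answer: 29*√191 ≈ 400.79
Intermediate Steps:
V = -2944 (V = 184*(-16) = -2944)
K(m, I) = (16 + I)*(I + m) (K(m, I) = (I + m)*(I + 16) = (I + m)*(16 + I) = (16 + I)*(I + m))
√(K(-486, -241) + V) = √(((-241)² + 16*(-241) + 16*(-486) - 241*(-486)) - 2944) = √((58081 - 3856 - 7776 + 117126) - 2944) = √(163575 - 2944) = √160631 = 29*√191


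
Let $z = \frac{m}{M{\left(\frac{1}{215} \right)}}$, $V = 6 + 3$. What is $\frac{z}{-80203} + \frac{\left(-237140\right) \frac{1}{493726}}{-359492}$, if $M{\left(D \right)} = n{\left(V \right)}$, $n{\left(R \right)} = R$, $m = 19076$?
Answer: $- \frac{846409626044953}{32029367301989946} \approx -0.026426$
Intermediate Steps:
$V = 9$
$M{\left(D \right)} = 9$
$z = \frac{19076}{9} \approx 2119.6$
$\frac{z}{-80203} + \frac{\left(-237140\right) \frac{1}{493726}}{-359492} = \frac{19076}{9 \left(-80203\right)} + \frac{\left(-237140\right) \frac{1}{493726}}{-359492} = \frac{19076}{9} \left(- \frac{1}{80203}\right) + \left(-237140\right) \frac{1}{493726} \left(- \frac{1}{359492}\right) = - \frac{19076}{721827} - - \frac{59285}{44372636798} = - \frac{19076}{721827} + \frac{59285}{44372636798} = - \frac{846409626044953}{32029367301989946}$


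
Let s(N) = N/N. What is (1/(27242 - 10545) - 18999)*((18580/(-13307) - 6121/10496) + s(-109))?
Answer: 21697891247645805/1166037265792 ≈ 18608.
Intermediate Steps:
s(N) = 1
(1/(27242 - 10545) - 18999)*((18580/(-13307) - 6121/10496) + s(-109)) = (1/(27242 - 10545) - 18999)*((18580/(-13307) - 6121/10496) + 1) = (1/16697 - 18999)*((18580*(-1/13307) - 6121*1/10496) + 1) = (1/16697 - 18999)*((-18580/13307 - 6121/10496) + 1) = -317226302*(-276467827/139670272 + 1)/16697 = -317226302/16697*(-136797555/139670272) = 21697891247645805/1166037265792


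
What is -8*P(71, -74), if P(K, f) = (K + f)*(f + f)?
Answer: -3552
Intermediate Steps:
P(K, f) = 2*f*(K + f) (P(K, f) = (K + f)*(2*f) = 2*f*(K + f))
-8*P(71, -74) = -16*(-74)*(71 - 74) = -16*(-74)*(-3) = -8*444 = -3552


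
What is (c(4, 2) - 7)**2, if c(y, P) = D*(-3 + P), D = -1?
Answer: 36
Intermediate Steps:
c(y, P) = 3 - P (c(y, P) = -(-3 + P) = 3 - P)
(c(4, 2) - 7)**2 = ((3 - 1*2) - 7)**2 = ((3 - 2) - 7)**2 = (1 - 7)**2 = (-6)**2 = 36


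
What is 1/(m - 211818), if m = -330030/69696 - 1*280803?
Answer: -3872/1907446847 ≈ -2.0299e-6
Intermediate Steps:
m = -1087287551/3872 (m = -330030*1/69696 - 280803 = -18335/3872 - 280803 = -1087287551/3872 ≈ -2.8081e+5)
1/(m - 211818) = 1/(-1087287551/3872 - 211818) = 1/(-1907446847/3872) = -3872/1907446847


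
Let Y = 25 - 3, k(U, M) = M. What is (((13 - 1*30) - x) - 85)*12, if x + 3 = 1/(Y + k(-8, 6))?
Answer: -8319/7 ≈ -1188.4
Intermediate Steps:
Y = 22
x = -83/28 (x = -3 + 1/(22 + 6) = -3 + 1/28 = -83/28 ≈ -2.9643)
(((13 - 1*30) - x) - 85)*12 = (((13 - 1*30) - 1*(-83/28)) - 85)*12 = (((13 - 30) + 83/28) - 85)*12 = ((-17 + 83/28) - 85)*12 = (-393/28 - 85)*12 = -2773/28*12 = -8319/7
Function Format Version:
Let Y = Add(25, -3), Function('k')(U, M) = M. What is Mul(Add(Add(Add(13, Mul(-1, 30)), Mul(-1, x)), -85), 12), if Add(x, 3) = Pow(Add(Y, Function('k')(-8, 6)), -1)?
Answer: Rational(-8319, 7) ≈ -1188.4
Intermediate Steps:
Y = 22
x = Rational(-83, 28) (x = Add(-3, Pow(Add(22, 6), -1)) = Add(-3, Pow(28, -1)) = Add(-3, Rational(1, 28)) = Rational(-83, 28) ≈ -2.9643)
Mul(Add(Add(Add(13, Mul(-1, 30)), Mul(-1, x)), -85), 12) = Mul(Add(Add(Add(13, Mul(-1, 30)), Mul(-1, Rational(-83, 28))), -85), 12) = Mul(Add(Add(Add(13, -30), Rational(83, 28)), -85), 12) = Mul(Add(Add(-17, Rational(83, 28)), -85), 12) = Mul(Add(Rational(-393, 28), -85), 12) = Mul(Rational(-2773, 28), 12) = Rational(-8319, 7)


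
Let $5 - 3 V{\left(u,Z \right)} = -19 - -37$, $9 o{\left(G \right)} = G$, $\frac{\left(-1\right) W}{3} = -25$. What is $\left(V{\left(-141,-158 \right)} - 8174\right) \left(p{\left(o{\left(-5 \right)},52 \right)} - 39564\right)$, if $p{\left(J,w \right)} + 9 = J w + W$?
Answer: $\frac{8728129970}{27} \approx 3.2326 \cdot 10^{8}$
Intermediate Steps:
$W = 75$ ($W = \left(-3\right) \left(-25\right) = 75$)
$o{\left(G \right)} = \frac{G}{9}$
$V{\left(u,Z \right)} = - \frac{13}{3}$ ($V{\left(u,Z \right)} = \frac{5}{3} - \frac{-19 - -37}{3} = \frac{5}{3} - \frac{-19 + 37}{3} = \frac{5}{3} - 6 = - \frac{13}{3}$)
$p{\left(J,w \right)} = 66 + J w$ ($p{\left(J,w \right)} = -9 + \left(J w + 75\right) = -9 + \left(75 + J w\right) = 66 + J w$)
$\left(V{\left(-141,-158 \right)} - 8174\right) \left(p{\left(o{\left(-5 \right)},52 \right)} - 39564\right) = \left(- \frac{13}{3} - 8174\right) \left(\left(66 + \frac{1}{9} \left(-5\right) 52\right) - 39564\right) = - \frac{24535 \left(\left(66 - \frac{260}{9}\right) - 39564\right)}{3} = - \frac{24535 \left(\frac{334}{9} - 39564\right)}{3} = \left(- \frac{24535}{3}\right) \left(- \frac{355742}{9}\right) = \frac{8728129970}{27}$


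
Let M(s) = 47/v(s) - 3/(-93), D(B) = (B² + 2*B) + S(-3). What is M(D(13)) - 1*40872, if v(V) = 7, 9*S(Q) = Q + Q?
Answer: -8867760/217 ≈ -40865.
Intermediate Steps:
S(Q) = 2*Q/9 (S(Q) = (Q + Q)/9 = (2*Q)/9 = 2*Q/9)
D(B) = -⅔ + B² + 2*B (D(B) = (B² + 2*B) + (2/9)*(-3) = (B² + 2*B) - ⅔ = -⅔ + B² + 2*B)
M(s) = 1464/217 (M(s) = 47/7 - 3/(-93) = 47*(⅐) - 3*(-1/93) = 47/7 + 1/31 = 1464/217)
M(D(13)) - 1*40872 = 1464/217 - 1*40872 = 1464/217 - 40872 = -8867760/217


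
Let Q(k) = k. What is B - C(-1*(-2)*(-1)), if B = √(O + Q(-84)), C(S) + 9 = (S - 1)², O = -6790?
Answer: I*√6874 ≈ 82.91*I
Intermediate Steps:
C(S) = -9 + (-1 + S)² (C(S) = -9 + (S - 1)² = -9 + (-1 + S)²)
B = I*√6874 (B = √(-6790 - 84) = √(-6874) = I*√6874 ≈ 82.91*I)
B - C(-1*(-2)*(-1)) = I*√6874 - (-9 + (-1 - 1*(-2)*(-1))²) = I*√6874 - (-9 + (-1 + 2*(-1))²) = I*√6874 - (-9 + (-1 - 2)²) = I*√6874 - (-9 + (-3)²) = I*√6874 - (-9 + 9) = I*√6874 - 1*0 = I*√6874 + 0 = I*√6874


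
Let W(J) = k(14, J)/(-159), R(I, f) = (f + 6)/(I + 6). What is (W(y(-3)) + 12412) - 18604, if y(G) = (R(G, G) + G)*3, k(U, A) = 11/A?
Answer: -5907157/954 ≈ -6192.0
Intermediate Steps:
R(I, f) = (6 + f)/(6 + I)
y(G) = 3 + 3*G (y(G) = ((6 + G)/(6 + G) + G)*3 = (1 + G)*3 = 3 + 3*G)
W(J) = -11/(159*J) (W(J) = (11/J)/(-159) = (11/J)*(-1/159) = -11/(159*J))
(W(y(-3)) + 12412) - 18604 = (-11/(159*(3 + 3*(-3))) + 12412) - 18604 = (-11/(159*(3 - 9)) + 12412) - 18604 = (-11/159/(-6) + 12412) - 18604 = (-11/159*(-⅙) + 12412) - 18604 = (11/954 + 12412) - 18604 = 11841059/954 - 18604 = -5907157/954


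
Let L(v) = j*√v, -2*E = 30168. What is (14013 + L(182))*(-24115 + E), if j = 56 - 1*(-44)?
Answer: -549295587 - 3919900*√182 ≈ -6.0218e+8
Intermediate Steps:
E = -15084 (E = -½*30168 = -15084)
j = 100 (j = 56 + 44 = 100)
L(v) = 100*√v
(14013 + L(182))*(-24115 + E) = (14013 + 100*√182)*(-24115 - 15084) = (14013 + 100*√182)*(-39199) = -549295587 - 3919900*√182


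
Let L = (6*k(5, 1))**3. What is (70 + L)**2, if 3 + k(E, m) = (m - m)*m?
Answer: 33200644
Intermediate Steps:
k(E, m) = -3 (k(E, m) = -3 + (m - m)*m = -3 + 0*m = -3 + 0 = -3)
L = -5832 (L = (6*(-3))**3 = (-18)**3 = -5832)
(70 + L)**2 = (70 - 5832)**2 = (-5762)**2 = 33200644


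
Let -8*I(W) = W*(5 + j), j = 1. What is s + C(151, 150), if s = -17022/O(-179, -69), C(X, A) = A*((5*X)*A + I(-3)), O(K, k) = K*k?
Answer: 139877842627/8234 ≈ 1.6988e+7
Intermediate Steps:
I(W) = -3*W/4 (I(W) = -W*(5 + 1)/8 = -W*6/8 = -3*W/4)
C(X, A) = A*(9/4 + 5*A*X) (C(X, A) = A*((5*X)*A - ¾*(-3)) = A*(5*A*X + 9/4) = A*(9/4 + 5*A*X))
s = -5674/4117 (s = -17022/((-179*(-69))) = -17022/12351 = -17022*1/12351 = -5674/4117 ≈ -1.3782)
s + C(151, 150) = -5674/4117 + (¼)*150*(9 + 20*150*151) = -5674/4117 + (¼)*150*(9 + 453000) = -5674/4117 + (¼)*150*453009 = -5674/4117 + 33975675/2 = 139877842627/8234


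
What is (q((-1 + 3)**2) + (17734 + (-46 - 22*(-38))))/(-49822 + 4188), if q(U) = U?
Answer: -9264/22817 ≈ -0.40601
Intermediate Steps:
(q((-1 + 3)**2) + (17734 + (-46 - 22*(-38))))/(-49822 + 4188) = ((-1 + 3)**2 + (17734 + (-46 - 22*(-38))))/(-49822 + 4188) = (2**2 + (17734 + (-46 + 836)))/(-45634) = (4 + (17734 + 790))*(-1/45634) = (4 + 18524)*(-1/45634) = 18528*(-1/45634) = -9264/22817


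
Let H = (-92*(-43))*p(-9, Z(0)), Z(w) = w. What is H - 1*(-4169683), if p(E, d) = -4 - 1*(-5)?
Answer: 4173639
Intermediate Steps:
p(E, d) = 1 (p(E, d) = -4 + 5 = 1)
H = 3956 (H = -92*(-43)*1 = 3956*1 = 3956)
H - 1*(-4169683) = 3956 - 1*(-4169683) = 3956 + 4169683 = 4173639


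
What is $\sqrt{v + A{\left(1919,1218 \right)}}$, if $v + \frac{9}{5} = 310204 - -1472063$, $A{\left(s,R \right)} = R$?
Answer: $\frac{6 \sqrt{1238530}}{5} \approx 1335.5$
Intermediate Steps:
$v = \frac{8911326}{5}$ ($v = - \frac{9}{5} + \left(310204 - -1472063\right) = - \frac{9}{5} + \left(310204 + 1472063\right) = - \frac{9}{5} + 1782267 = \frac{8911326}{5} \approx 1.7823 \cdot 10^{6}$)
$\sqrt{v + A{\left(1919,1218 \right)}} = \sqrt{\frac{8911326}{5} + 1218} = \sqrt{\frac{8917416}{5}} = \frac{6 \sqrt{1238530}}{5}$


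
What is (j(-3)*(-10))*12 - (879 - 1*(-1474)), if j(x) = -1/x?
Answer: -2393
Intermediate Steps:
(j(-3)*(-10))*12 - (879 - 1*(-1474)) = (-1/(-3)*(-10))*12 - (879 - 1*(-1474)) = (-1*(-⅓)*(-10))*12 - (879 + 1474) = ((⅓)*(-10))*12 - 1*2353 = -10/3*12 - 2353 = -40 - 2353 = -2393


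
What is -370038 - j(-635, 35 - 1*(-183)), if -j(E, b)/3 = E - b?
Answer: -372597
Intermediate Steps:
j(E, b) = -3*E + 3*b (j(E, b) = -3*(E - b) = -3*E + 3*b)
-370038 - j(-635, 35 - 1*(-183)) = -370038 - (-3*(-635) + 3*(35 - 1*(-183))) = -370038 - (1905 + 3*(35 + 183)) = -370038 - (1905 + 3*218) = -370038 - (1905 + 654) = -370038 - 1*2559 = -370038 - 2559 = -372597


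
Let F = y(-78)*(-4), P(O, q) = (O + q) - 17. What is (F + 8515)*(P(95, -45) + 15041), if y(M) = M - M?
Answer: 128355110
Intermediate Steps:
y(M) = 0
P(O, q) = -17 + O + q
F = 0 (F = 0*(-4) = 0)
(F + 8515)*(P(95, -45) + 15041) = (0 + 8515)*((-17 + 95 - 45) + 15041) = 8515*(33 + 15041) = 8515*15074 = 128355110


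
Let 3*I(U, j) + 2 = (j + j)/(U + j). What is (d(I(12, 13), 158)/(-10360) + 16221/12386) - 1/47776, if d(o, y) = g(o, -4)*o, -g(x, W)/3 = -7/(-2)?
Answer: 1791656064223/1368430052000 ≈ 1.3093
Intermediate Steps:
g(x, W) = -21/2 (g(x, W) = -(-21)/(-2) = -(-21)*(-1)/2 = -3*7/2 = -21/2)
I(U, j) = -⅔ + 2*j/(3*(U + j)) (I(U, j) = -⅔ + ((j + j)/(U + j))/3 = -⅔ + ((2*j)/(U + j))/3 = -⅔ + (2*j/(U + j))/3 = -⅔ + 2*j/(3*(U + j)))
d(o, y) = -21*o/2
(d(I(12, 13), 158)/(-10360) + 16221/12386) - 1/47776 = (-(-21)*12/(3*12 + 3*13)/(-10360) + 16221/12386) - 1/47776 = (-(-21)*12/(36 + 39)*(-1/10360) + 16221*(1/12386)) - 1*1/47776 = (-(-21)*12/75*(-1/10360) + 16221/12386) - 1/47776 = (-21/2*(-8/25)*(-1/10360) + 16221/12386) - 1/47776 = ((84/25)*(-1/10360) + 16221/12386) - 1/47776 = (-3/9250 + 16221/12386) - 1/47776 = 37501773/28642625 - 1/47776 = 1791656064223/1368430052000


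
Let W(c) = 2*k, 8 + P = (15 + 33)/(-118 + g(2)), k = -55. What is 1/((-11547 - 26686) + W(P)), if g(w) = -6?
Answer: -1/38343 ≈ -2.6080e-5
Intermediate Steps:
P = -260/31 (P = -8 + (15 + 33)/(-118 - 6) = -8 + 48/(-124) = -8 + 48*(-1/124) = -8 - 12/31 = -260/31 ≈ -8.3871)
W(c) = -110 (W(c) = 2*(-55) = -110)
1/((-11547 - 26686) + W(P)) = 1/((-11547 - 26686) - 110) = 1/(-38233 - 110) = 1/(-38343) = -1/38343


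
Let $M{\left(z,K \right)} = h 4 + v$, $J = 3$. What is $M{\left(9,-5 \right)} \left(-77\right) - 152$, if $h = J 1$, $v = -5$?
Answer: $-691$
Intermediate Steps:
$h = 3$ ($h = 3 \cdot 1 = 3$)
$M{\left(z,K \right)} = 7$ ($M{\left(z,K \right)} = 3 \cdot 4 - 5 = 12 - 5 = 7$)
$M{\left(9,-5 \right)} \left(-77\right) - 152 = 7 \left(-77\right) - 152 = -539 - 152 = -691$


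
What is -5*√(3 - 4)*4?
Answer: -20*I ≈ -20.0*I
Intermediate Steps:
-5*√(3 - 4)*4 = -5*I*4 = -20*I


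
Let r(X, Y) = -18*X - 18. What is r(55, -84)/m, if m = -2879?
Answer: 1008/2879 ≈ 0.35012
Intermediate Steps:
r(X, Y) = -18 - 18*X
r(55, -84)/m = (-18 - 18*55)/(-2879) = (-18 - 990)*(-1/2879) = -1008*(-1/2879) = 1008/2879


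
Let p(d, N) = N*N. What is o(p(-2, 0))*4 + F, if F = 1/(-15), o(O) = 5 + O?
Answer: 299/15 ≈ 19.933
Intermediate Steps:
p(d, N) = N**2
F = -1/15 ≈ -0.066667
o(p(-2, 0))*4 + F = (5 + 0**2)*4 - 1/15 = (5 + 0)*4 - 1/15 = 5*4 - 1/15 = 20 - 1/15 = 299/15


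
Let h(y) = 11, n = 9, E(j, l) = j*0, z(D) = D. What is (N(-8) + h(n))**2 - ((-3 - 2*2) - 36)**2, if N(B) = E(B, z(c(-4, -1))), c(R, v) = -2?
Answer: -1728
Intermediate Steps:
E(j, l) = 0
N(B) = 0
(N(-8) + h(n))**2 - ((-3 - 2*2) - 36)**2 = (0 + 11)**2 - ((-3 - 2*2) - 36)**2 = 11**2 - ((-3 - 4) - 36)**2 = 121 - (-7 - 36)**2 = 121 - 1*(-43)**2 = 121 - 1*1849 = 121 - 1849 = -1728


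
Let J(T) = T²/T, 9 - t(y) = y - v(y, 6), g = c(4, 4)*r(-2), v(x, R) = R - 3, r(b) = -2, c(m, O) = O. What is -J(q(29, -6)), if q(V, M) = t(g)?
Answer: -20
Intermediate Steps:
v(x, R) = -3 + R
g = -8 (g = 4*(-2) = -8)
t(y) = 12 - y (t(y) = 9 - (y - (-3 + 6)) = 9 - (y - 1*3) = 9 - (y - 3) = 9 - (-3 + y) = 9 + (3 - y) = 12 - y)
q(V, M) = 20 (q(V, M) = 12 - 1*(-8) = 12 + 8 = 20)
J(T) = T
-J(q(29, -6)) = -1*20 = -20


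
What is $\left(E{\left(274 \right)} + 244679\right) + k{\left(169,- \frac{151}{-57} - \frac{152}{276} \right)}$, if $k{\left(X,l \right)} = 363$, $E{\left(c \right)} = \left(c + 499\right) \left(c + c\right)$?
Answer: $668646$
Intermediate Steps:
$E{\left(c \right)} = 2 c \left(499 + c\right)$ ($E{\left(c \right)} = \left(499 + c\right) 2 c = 2 c \left(499 + c\right)$)
$\left(E{\left(274 \right)} + 244679\right) + k{\left(169,- \frac{151}{-57} - \frac{152}{276} \right)} = \left(2 \cdot 274 \left(499 + 274\right) + 244679\right) + 363 = \left(2 \cdot 274 \cdot 773 + 244679\right) + 363 = \left(423604 + 244679\right) + 363 = 668283 + 363 = 668646$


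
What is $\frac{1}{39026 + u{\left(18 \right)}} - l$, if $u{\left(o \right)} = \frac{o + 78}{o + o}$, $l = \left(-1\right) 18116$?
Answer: $\frac{2121129979}{117086} \approx 18116.0$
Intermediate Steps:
$l = -18116$
$u{\left(o \right)} = \frac{78 + o}{2 o}$
$\frac{1}{39026 + u{\left(18 \right)}} - l = \frac{1}{39026 + \frac{78 + 18}{2 \cdot 18}} - -18116 = \frac{1}{39026 + \frac{1}{2} \cdot \frac{1}{18} \cdot 96} + 18116 = \frac{1}{39026 + \frac{8}{3}} + 18116 = \frac{1}{\frac{117086}{3}} + 18116 = \frac{3}{117086} + 18116 = \frac{2121129979}{117086}$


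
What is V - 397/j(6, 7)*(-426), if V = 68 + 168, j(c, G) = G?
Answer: 170774/7 ≈ 24396.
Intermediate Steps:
V = 236
V - 397/j(6, 7)*(-426) = 236 - 397/7*(-426) = 236 + 169122/7 = 170774/7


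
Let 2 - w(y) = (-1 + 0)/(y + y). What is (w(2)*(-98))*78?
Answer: -17199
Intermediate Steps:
w(y) = 2 + 1/(2*y) (w(y) = 2 - (-1 + 0)/(y + y) = 2 - (-1)/(2*y) = 2 + 1/(2*y))
(w(2)*(-98))*78 = ((2 + (1/2)/2)*(-98))*78 = ((2 + (1/2)*(1/2))*(-98))*78 = ((2 + 1/4)*(-98))*78 = ((9/4)*(-98))*78 = -441/2*78 = -17199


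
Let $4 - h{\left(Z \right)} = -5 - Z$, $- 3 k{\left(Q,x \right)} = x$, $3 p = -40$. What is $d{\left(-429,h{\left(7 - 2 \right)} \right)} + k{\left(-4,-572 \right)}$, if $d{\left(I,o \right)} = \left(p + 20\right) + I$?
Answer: $- \frac{695}{3} \approx -231.67$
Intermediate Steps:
$p = - \frac{40}{3}$ ($p = \frac{1}{3} \left(-40\right) = - \frac{40}{3} \approx -13.333$)
$k{\left(Q,x \right)} = - \frac{x}{3}$
$h{\left(Z \right)} = 9 + Z$ ($h{\left(Z \right)} = 4 - \left(-5 - Z\right) = 4 + \left(5 + Z\right) = 9 + Z$)
$d{\left(I,o \right)} = \frac{20}{3} + I$ ($d{\left(I,o \right)} = \left(- \frac{40}{3} + 20\right) + I = \frac{20}{3} + I$)
$d{\left(-429,h{\left(7 - 2 \right)} \right)} + k{\left(-4,-572 \right)} = \left(\frac{20}{3} - 429\right) - - \frac{572}{3} = - \frac{1267}{3} + \frac{572}{3} = - \frac{695}{3}$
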